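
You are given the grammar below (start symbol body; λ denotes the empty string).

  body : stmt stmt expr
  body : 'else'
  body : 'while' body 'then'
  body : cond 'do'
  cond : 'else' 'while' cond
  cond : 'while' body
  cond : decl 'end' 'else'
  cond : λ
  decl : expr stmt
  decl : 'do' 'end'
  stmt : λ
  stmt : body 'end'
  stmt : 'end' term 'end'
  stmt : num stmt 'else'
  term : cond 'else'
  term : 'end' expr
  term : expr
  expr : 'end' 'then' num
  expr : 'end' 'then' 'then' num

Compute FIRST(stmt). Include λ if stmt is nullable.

stmt : λ contributes λ.
From stmt : body 'end': add FIRST(body) = { 'do', 'else', 'end', 'while', num }.
stmt : 'end' term 'end' contributes {'end'}.
stmt : num stmt 'else' contributes {num}.
Union: FIRST(stmt) = { 'do', 'else', 'end', 'while', num, λ }.

{ 'do', 'else', 'end', 'while', num, λ }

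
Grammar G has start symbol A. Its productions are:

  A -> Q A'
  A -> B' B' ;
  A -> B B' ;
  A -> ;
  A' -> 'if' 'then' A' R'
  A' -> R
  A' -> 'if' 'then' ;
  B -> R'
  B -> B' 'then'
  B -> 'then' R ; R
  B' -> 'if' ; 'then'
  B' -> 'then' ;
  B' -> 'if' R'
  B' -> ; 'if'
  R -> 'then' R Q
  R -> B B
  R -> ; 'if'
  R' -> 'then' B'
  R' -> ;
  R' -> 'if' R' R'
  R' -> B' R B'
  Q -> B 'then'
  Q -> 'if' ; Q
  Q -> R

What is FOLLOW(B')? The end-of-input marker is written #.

{ #, 'if', 'then', ; }

In A -> B' B' ;: add FIRST(B' ;) = { 'if', 'then', ; }.
In A -> B' B' ;: add FIRST(;) = { ; }.
In A -> B B' ;: add FIRST(;) = { ; }.
In B -> B' 'then': add FIRST('then') = { 'then' }.
In R' -> 'then' B': B' is at the end, add FOLLOW(R') = { #, 'if', 'then', ; }.
In R' -> B' R B': add FIRST(R B') = { 'if', 'then', ; }.
In R' -> B' R B': B' is at the end, add FOLLOW(R') = { #, 'if', 'then', ; }.
Union: FOLLOW(B') = { #, 'if', 'then', ; }.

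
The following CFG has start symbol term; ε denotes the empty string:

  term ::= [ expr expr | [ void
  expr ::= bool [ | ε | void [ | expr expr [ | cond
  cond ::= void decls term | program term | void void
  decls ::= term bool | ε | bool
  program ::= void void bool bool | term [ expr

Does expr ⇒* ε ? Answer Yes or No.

Yes

expr has an ε-production, so expr ⇒ ε.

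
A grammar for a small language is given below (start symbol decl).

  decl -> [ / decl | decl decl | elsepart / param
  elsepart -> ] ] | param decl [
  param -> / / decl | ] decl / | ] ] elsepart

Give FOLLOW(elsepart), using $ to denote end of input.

{ $, /, [, ] }

In decl -> elsepart / param: add FIRST(/ param) = { / }.
In param -> ] ] elsepart: elsepart is at the end, add FOLLOW(param) = { $, /, [, ] }.
Union: FOLLOW(elsepart) = { $, /, [, ] }.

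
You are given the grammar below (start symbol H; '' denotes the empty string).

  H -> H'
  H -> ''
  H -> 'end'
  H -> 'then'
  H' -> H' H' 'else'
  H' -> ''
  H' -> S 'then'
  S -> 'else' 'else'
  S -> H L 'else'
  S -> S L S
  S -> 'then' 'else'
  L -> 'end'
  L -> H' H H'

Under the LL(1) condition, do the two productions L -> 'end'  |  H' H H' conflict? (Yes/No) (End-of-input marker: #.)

FIRST('end') = { 'end' } and FIRST(H' H H') = { 'else', 'end', 'then', '' }.
Both contain 'end', so the two alternatives are not disjoint — LL(1) conflict.

Yes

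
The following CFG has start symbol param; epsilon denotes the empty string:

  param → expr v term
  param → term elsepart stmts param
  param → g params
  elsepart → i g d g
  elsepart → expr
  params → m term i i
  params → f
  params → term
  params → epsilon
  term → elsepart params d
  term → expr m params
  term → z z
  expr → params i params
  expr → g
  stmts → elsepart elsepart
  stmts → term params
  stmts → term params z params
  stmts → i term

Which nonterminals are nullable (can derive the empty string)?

{ params }

Directly nullable (have an epsilon-production): params.
No other nonterminal has a production whose RHS symbols are all nullable.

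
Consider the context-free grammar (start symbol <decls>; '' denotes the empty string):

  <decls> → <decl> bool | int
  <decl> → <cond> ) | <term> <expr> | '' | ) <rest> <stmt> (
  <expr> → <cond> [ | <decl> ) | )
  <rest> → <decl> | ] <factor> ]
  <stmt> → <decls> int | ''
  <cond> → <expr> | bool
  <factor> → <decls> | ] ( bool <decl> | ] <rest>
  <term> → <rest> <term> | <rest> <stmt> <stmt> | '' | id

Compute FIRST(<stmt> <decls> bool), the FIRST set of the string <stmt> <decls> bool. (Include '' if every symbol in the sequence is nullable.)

{ ), ], bool, id, int }

Add FIRST(<stmt>)\{''} = { ), ], bool, id, int }; <stmt> is nullable, continue.
Add FIRST(<decls>) = { ), ], bool, id, int }; <decls> is not nullable, stop.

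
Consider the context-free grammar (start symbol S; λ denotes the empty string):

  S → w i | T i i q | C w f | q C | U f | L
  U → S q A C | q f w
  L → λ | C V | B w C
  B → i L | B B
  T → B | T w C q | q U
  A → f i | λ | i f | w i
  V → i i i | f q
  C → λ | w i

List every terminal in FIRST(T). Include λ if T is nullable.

From T → B: add FIRST(B) = { i }.
From T → T w C q: add FIRST(T) = { i, q }.
T → q U contributes {q}.
Union: FIRST(T) = { i, q }.

{ i, q }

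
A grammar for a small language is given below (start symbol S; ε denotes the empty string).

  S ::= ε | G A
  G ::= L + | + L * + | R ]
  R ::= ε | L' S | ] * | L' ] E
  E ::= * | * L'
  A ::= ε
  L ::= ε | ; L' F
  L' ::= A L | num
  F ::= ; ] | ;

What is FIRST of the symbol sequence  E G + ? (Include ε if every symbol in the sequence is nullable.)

{ * }

Add FIRST(E) = { * }; E is not nullable, stop.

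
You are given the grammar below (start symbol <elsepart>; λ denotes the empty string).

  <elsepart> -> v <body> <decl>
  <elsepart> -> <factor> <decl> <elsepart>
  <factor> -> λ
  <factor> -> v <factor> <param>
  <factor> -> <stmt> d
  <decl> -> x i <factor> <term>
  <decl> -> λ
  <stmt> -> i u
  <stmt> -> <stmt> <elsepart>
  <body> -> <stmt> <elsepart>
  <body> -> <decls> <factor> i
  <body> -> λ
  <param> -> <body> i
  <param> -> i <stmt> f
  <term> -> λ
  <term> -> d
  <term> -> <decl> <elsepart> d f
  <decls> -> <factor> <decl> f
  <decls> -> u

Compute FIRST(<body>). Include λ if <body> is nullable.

{ f, i, u, v, x, λ }

From <body> -> <stmt> <elsepart>: add FIRST(<stmt>) = { i }.
From <body> -> <decls> <factor> i: add FIRST(<decls>) = { f, i, u, v, x }.
<body> -> λ contributes λ.
Union: FIRST(<body>) = { f, i, u, v, x, λ }.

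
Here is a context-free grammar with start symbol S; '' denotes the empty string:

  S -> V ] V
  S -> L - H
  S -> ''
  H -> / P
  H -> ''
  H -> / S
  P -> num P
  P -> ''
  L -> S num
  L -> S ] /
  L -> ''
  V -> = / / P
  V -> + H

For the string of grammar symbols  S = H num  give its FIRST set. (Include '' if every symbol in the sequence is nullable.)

Add FIRST(S)\{''} = { +, -, =, ], num }; S is nullable, continue.
= is a terminal; add {=} and stop.

{ +, -, =, ], num }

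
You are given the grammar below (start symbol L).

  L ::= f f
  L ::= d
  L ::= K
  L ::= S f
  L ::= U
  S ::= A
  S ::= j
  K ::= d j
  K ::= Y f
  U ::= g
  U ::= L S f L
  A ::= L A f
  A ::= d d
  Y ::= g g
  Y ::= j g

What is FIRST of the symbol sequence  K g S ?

Add FIRST(K) = { d, g, j }; K is not nullable, stop.

{ d, g, j }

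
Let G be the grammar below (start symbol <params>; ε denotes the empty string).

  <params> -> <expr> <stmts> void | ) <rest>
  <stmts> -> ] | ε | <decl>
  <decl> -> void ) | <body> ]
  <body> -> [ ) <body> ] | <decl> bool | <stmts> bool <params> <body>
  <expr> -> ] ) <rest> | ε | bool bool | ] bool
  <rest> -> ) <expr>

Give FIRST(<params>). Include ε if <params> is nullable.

From <params> -> <expr> <stmts> void: <expr>, <stmts> nullable, take FIRST(<expr>) ∪ FIRST(<stmts>) ∪ {void} = { [, ], bool, void }.
<params> -> ) <rest> contributes {)}.
Union: FIRST(<params>) = { ), [, ], bool, void }.

{ ), [, ], bool, void }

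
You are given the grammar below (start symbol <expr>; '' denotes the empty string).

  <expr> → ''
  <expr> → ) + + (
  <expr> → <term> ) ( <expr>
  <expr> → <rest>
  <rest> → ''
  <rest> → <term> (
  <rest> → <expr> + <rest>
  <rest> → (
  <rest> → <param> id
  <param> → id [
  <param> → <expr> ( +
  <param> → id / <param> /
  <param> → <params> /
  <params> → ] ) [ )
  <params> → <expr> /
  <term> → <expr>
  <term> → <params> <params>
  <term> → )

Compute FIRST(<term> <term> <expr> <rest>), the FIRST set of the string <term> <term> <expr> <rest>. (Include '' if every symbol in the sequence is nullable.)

{ (, ), +, /, ], id, '' }

Add FIRST(<term>)\{''} = { (, ), +, /, ], id }; <term> is nullable, continue.
Add FIRST(<term>)\{''} = { (, ), +, /, ], id }; <term> is nullable, continue.
Add FIRST(<expr>)\{''} = { (, ), +, /, ], id }; <expr> is nullable, continue.
Add FIRST(<rest>)\{''} = { (, ), +, /, ], id }; <rest> is nullable, continue.
Every symbol is nullable, so include ''.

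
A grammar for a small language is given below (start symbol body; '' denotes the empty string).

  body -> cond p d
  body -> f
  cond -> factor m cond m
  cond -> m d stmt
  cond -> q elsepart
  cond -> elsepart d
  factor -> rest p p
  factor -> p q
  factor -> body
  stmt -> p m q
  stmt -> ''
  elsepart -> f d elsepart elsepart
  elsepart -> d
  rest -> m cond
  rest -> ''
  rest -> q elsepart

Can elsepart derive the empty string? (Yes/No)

No

Nullable nonterminals: rest, stmt.
No production of elsepart has an RHS whose symbols are all nullable, so elsepart is not nullable.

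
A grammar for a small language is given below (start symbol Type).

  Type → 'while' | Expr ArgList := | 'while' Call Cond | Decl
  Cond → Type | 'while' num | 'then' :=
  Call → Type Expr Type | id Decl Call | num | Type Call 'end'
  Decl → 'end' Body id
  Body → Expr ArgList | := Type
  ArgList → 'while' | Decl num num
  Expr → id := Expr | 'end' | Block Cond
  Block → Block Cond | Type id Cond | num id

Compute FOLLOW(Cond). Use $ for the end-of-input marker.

{ $, 'end', 'then', 'while', id, num }

In Type → 'while' Call Cond: Cond is at the end, add FOLLOW(Type) = { $, 'end', 'then', 'while', id, num }.
In Expr → Block Cond: Cond is at the end, add FOLLOW(Expr) = { 'end', 'while', id, num }.
In Block → Block Cond: Cond is at the end, add FOLLOW(Block) = { 'end', 'then', 'while', id, num }.
In Block → Type id Cond: Cond is at the end, add FOLLOW(Block) = { 'end', 'then', 'while', id, num }.
Union: FOLLOW(Cond) = { $, 'end', 'then', 'while', id, num }.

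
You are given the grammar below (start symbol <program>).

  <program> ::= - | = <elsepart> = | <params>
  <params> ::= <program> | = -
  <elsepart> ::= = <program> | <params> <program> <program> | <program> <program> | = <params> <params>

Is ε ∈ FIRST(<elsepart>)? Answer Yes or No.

No

No nonterminal in this grammar is nullable.
No production of <elsepart> has an RHS whose symbols are all nullable, so <elsepart> is not nullable.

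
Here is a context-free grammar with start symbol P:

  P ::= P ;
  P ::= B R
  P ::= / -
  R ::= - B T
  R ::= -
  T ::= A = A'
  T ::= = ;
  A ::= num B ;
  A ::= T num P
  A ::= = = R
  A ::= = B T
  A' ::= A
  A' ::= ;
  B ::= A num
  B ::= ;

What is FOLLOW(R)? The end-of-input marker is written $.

{ $, ;, =, num }

In P ::= B R: R is at the end, add FOLLOW(P) = { $, ;, =, num }.
In A ::= = = R: R is at the end, add FOLLOW(A) = { $, ;, =, num }.
Union: FOLLOW(R) = { $, ;, =, num }.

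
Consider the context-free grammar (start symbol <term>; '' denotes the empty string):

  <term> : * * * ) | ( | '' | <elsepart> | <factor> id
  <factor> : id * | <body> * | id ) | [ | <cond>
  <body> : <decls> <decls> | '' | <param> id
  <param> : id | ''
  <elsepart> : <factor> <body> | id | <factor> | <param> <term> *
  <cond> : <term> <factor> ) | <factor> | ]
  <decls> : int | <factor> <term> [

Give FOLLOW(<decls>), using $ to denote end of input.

In <body> : <decls> <decls>: add FIRST(<decls>) = { (, *, [, ], id, int }.
In <body> : <decls> <decls>: <decls> is at the end, add FOLLOW(<body>) = { $, (, *, [, ], id, int }.
Union: FOLLOW(<decls>) = { $, (, *, [, ], id, int }.

{ $, (, *, [, ], id, int }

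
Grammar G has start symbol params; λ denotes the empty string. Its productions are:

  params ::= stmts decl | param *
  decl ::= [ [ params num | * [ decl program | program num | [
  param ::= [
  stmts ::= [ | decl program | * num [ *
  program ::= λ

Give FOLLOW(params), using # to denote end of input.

{ #, num }

params is the start symbol, so # ∈ FOLLOW(params).
In decl ::= [ [ params num: add FIRST(num) = { num }.
Union: FOLLOW(params) = { #, num }.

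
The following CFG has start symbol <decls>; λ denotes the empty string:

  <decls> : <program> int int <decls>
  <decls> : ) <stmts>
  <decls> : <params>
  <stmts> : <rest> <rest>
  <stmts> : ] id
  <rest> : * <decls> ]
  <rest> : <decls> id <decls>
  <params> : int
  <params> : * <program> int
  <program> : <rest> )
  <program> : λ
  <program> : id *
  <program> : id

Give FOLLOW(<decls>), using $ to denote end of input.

{ $, ), *, ], id, int }

<decls> is the start symbol, so $ ∈ FOLLOW(<decls>).
In <decls> : <program> int int <decls>: <decls> is at the end, add FOLLOW(<decls>) = { $, ), *, ], id, int }.
In <rest> : * <decls> ]: add FIRST(]) = { ] }.
In <rest> : <decls> id <decls>: add FIRST(id <decls>) = { id }.
In <rest> : <decls> id <decls>: <decls> is at the end, add FOLLOW(<rest>) = { $, ), *, ], id, int }.
Union: FOLLOW(<decls>) = { $, ), *, ], id, int }.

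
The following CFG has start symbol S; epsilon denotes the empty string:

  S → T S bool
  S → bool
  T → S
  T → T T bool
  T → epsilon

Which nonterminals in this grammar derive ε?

Directly nullable (have an epsilon-production): T.
No other nonterminal has a production whose RHS symbols are all nullable.

{ T }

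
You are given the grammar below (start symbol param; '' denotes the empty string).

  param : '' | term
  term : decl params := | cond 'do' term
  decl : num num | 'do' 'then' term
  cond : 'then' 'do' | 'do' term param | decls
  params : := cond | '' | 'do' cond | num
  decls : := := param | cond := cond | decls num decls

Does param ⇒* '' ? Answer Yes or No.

param has an ''-production, so param ⇒ ''.

Yes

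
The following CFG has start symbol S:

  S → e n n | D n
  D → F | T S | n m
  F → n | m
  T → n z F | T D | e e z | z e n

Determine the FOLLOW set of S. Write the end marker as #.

{ #, e, m, n, z }

S is the start symbol, so # ∈ FOLLOW(S).
In D → T S: S is at the end, add FOLLOW(D) = { e, m, n, z }.
Union: FOLLOW(S) = { #, e, m, n, z }.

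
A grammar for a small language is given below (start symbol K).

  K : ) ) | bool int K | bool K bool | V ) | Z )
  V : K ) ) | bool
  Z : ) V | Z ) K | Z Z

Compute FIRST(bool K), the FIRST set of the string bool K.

{ bool }

bool is a terminal; add {bool} and stop.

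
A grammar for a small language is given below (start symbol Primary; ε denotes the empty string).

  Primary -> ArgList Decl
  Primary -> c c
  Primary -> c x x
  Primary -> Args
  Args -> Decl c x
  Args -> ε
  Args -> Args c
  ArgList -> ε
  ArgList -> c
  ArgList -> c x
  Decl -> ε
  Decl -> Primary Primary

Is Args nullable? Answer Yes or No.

Yes

Args has an ε-production, so Args ⇒ ε.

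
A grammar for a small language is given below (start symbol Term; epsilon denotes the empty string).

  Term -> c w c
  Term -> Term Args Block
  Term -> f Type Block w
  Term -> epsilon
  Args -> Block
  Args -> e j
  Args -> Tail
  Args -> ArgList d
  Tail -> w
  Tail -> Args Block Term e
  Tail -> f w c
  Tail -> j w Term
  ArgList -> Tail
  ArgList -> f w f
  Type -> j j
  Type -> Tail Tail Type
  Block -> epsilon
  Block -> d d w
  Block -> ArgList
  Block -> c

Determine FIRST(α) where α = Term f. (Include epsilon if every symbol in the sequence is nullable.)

{ c, d, e, f, j, w }

Add FIRST(Term)\{epsilon} = { c, d, e, f, j, w }; Term is nullable, continue.
f is a terminal; add {f} and stop.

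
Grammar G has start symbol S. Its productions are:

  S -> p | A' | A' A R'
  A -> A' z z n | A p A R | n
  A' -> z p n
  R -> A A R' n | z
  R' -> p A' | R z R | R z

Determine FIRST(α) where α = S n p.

Add FIRST(S) = { p, z }; S is not nullable, stop.

{ p, z }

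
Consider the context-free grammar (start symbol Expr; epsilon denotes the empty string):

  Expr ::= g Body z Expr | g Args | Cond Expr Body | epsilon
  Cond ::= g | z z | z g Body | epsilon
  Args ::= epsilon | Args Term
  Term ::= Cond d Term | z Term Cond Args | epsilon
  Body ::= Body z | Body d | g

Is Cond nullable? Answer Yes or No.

Yes

Cond has an epsilon-production, so Cond ⇒ epsilon.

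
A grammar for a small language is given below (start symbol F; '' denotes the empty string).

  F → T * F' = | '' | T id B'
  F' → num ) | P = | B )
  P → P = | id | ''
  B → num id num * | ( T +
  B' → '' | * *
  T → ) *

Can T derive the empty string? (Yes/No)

Nullable nonterminals: B', F, P.
No production of T has an RHS whose symbols are all nullable, so T is not nullable.

No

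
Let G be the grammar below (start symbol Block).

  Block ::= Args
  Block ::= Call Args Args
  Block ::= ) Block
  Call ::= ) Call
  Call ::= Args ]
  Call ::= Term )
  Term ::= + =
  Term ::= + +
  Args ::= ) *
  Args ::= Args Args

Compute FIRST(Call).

{ ), + }

Call ::= ) Call contributes {)}.
From Call ::= Args ]: add FIRST(Args) = { ) }.
From Call ::= Term ): add FIRST(Term) = { + }.
Union: FIRST(Call) = { ), + }.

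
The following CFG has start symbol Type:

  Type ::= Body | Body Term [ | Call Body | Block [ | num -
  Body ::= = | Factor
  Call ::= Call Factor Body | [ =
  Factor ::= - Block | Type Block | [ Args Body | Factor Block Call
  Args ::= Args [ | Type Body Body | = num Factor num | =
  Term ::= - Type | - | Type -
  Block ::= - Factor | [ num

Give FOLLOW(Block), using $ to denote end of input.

{ $, -, =, [, num }

In Type ::= Block [: add FIRST([) = { [ }.
In Factor ::= - Block: Block is at the end, add FOLLOW(Factor) = { $, -, =, [, num }.
In Factor ::= Type Block: Block is at the end, add FOLLOW(Factor) = { $, -, =, [, num }.
In Factor ::= Factor Block Call: add FIRST(Call) = { [ }.
Union: FOLLOW(Block) = { $, -, =, [, num }.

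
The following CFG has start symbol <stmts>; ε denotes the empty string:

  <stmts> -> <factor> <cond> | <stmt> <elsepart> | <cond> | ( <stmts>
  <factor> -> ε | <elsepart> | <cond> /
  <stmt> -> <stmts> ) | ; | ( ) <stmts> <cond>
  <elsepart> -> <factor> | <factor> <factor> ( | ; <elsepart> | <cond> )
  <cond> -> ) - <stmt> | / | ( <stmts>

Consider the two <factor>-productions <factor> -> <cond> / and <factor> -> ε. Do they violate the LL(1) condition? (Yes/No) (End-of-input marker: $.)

Yes

FIRST(<cond> /) = { (, ), / } and FIRST(ε) = { ε }.
The second alternative is nullable and FOLLOW(<factor>) = { $, (, ), /, ; } shares ( with FIRST of the first — conflict.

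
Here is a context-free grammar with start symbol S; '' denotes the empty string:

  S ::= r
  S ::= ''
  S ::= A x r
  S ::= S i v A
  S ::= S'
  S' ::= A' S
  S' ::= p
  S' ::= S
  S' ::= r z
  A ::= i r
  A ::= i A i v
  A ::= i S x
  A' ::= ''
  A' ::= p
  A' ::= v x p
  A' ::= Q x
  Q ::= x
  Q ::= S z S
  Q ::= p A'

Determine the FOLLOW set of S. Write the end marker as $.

{ $, i, x, z }

S is the start symbol, so $ ∈ FOLLOW(S).
In S ::= S i v A: add FIRST(i v A) = { i }.
In S' ::= A' S: S is at the end, add FOLLOW(S') = { $, i, x, z }.
In S' ::= S: S is at the end, add FOLLOW(S') = { $, i, x, z }.
In A ::= i S x: add FIRST(x) = { x }.
In Q ::= S z S: add FIRST(z S) = { z }.
In Q ::= S z S: S is at the end, add FOLLOW(Q) = { x }.
Union: FOLLOW(S) = { $, i, x, z }.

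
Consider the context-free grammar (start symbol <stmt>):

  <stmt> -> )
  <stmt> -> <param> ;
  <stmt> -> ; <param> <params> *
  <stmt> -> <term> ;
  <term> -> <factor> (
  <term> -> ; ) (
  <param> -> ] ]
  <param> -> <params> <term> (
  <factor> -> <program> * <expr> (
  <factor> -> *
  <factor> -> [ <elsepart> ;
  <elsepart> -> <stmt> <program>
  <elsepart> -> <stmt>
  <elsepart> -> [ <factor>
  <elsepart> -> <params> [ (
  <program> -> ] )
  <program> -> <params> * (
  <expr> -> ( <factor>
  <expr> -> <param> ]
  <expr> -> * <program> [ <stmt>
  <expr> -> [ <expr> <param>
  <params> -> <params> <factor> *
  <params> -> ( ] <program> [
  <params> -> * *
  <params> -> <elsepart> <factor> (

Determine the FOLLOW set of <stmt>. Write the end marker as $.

{ $, (, ), *, ;, [, ] }

<stmt> is the start symbol, so $ ∈ FOLLOW(<stmt>).
In <elsepart> -> <stmt> <program>: add FIRST(<program>) = { (, ), *, ;, [, ] }.
In <elsepart> -> <stmt>: <stmt> is at the end, add FOLLOW(<elsepart>) = { (, ), *, ;, [, ] }.
In <expr> -> * <program> [ <stmt>: <stmt> is at the end, add FOLLOW(<expr>) = { (, ), *, ;, [, ] }.
Union: FOLLOW(<stmt>) = { $, (, ), *, ;, [, ] }.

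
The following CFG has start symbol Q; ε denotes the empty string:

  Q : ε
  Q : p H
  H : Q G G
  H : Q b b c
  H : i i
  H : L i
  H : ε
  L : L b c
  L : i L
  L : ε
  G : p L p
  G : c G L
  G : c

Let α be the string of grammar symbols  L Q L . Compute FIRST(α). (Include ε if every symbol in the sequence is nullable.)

{ b, i, p, ε }

Add FIRST(L)\{ε} = { b, i }; L is nullable, continue.
Add FIRST(Q)\{ε} = { p }; Q is nullable, continue.
Add FIRST(L)\{ε} = { b, i }; L is nullable, continue.
Every symbol is nullable, so include ε.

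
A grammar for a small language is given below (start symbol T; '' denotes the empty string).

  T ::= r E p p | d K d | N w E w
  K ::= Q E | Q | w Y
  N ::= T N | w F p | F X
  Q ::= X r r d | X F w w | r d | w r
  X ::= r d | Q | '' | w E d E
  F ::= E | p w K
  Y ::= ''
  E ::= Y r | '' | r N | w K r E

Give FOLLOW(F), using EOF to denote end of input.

{ d, p, r, w }

In N ::= w F p: add FIRST(p) = { p }.
In N ::= F X: add FIRST(X)\{''} = { p, r, w }.
  Since X is nullable, also add FOLLOW(N) = { d, p, r, w }.
In Q ::= X F w w: add FIRST(w w) = { w }.
Union: FOLLOW(F) = { d, p, r, w }.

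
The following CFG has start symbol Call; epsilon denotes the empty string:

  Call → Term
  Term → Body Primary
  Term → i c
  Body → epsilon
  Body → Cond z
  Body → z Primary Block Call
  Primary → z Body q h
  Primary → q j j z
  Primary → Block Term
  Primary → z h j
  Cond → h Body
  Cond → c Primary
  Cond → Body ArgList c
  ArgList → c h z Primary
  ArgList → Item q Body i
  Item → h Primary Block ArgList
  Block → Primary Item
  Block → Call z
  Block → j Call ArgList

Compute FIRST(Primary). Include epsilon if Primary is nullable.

Primary → z Body q h contributes {z}.
Primary → q j j z contributes {q}.
From Primary → Block Term: add FIRST(Block) = { c, h, i, j, q, z }.
Primary → z h j contributes {z}.
Union: FIRST(Primary) = { c, h, i, j, q, z }.

{ c, h, i, j, q, z }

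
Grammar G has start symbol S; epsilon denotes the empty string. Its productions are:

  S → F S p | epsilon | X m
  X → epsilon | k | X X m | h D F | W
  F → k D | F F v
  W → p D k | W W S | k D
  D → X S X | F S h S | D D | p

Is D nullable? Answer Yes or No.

Yes

D → X S X and each of X, S, X is nullable, so D ⇒* epsilon.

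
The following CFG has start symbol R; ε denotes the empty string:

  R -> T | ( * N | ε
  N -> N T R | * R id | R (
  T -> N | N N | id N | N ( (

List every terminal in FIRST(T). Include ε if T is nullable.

From T -> N: add FIRST(N) = { (, *, id }.
From T -> N N: add FIRST(N) = { (, *, id }.
T -> id N contributes {id}.
From T -> N ( (: add FIRST(N) = { (, *, id }.
Union: FIRST(T) = { (, *, id }.

{ (, *, id }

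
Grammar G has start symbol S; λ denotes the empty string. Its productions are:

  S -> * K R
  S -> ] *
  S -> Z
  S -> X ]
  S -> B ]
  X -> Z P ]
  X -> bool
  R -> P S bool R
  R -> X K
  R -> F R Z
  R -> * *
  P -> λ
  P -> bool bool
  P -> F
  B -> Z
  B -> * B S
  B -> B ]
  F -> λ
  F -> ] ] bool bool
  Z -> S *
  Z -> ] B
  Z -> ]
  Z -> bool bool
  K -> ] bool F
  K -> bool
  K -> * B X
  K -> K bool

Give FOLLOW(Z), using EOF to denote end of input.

In S -> Z: Z is at the end, add FOLLOW(S) = { EOF, *, ], bool }.
In X -> Z P ]: add FIRST(P ]) = { ], bool }.
In R -> F R Z: Z is at the end, add FOLLOW(R) = { EOF, *, ], bool }.
In B -> Z: Z is at the end, add FOLLOW(B) = { EOF, *, ], bool }.
Union: FOLLOW(Z) = { EOF, *, ], bool }.

{ EOF, *, ], bool }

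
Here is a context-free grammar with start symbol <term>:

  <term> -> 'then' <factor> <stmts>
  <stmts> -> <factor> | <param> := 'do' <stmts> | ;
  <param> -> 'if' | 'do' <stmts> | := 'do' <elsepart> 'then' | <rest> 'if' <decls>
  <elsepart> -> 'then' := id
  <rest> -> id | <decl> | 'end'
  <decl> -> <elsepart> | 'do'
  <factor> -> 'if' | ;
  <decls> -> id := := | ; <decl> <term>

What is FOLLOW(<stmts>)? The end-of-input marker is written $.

{ $, := }

In <term> -> 'then' <factor> <stmts>: <stmts> is at the end, add FOLLOW(<term>) = { $, := }.
In <stmts> -> <param> := 'do' <stmts>: <stmts> is at the end, add FOLLOW(<stmts>) = { $, := }.
In <param> -> 'do' <stmts>: <stmts> is at the end, add FOLLOW(<param>) = { := }.
Union: FOLLOW(<stmts>) = { $, := }.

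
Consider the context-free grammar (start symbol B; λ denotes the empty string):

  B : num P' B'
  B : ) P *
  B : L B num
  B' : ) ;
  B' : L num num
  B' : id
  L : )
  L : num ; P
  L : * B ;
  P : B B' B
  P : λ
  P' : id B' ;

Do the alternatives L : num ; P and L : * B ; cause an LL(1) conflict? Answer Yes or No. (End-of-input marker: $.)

No

FIRST(num ; P) = { num } and FIRST(* B ;) = { * }.
The FIRST sets are disjoint and neither alternative is nullable — no conflict.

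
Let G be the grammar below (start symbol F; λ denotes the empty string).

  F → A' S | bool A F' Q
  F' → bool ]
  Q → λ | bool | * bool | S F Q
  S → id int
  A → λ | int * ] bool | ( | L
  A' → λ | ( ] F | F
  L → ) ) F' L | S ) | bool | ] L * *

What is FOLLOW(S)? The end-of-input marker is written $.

In F → A' S: S is at the end, add FOLLOW(F) = { $, *, bool, id }.
In Q → S F Q: add FIRST(F Q) = { (, bool, id }.
In L → S ): add FIRST()) = { ) }.
Union: FOLLOW(S) = { $, (, ), *, bool, id }.

{ $, (, ), *, bool, id }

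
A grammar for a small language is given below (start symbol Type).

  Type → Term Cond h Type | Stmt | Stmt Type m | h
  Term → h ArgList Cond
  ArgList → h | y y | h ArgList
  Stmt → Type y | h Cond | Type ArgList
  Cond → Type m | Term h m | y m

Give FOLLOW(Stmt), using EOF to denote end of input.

In Type → Stmt: Stmt is at the end, add FOLLOW(Type) = { EOF, h, m, y }.
In Type → Stmt Type m: add FIRST(Type m) = { h }.
Union: FOLLOW(Stmt) = { EOF, h, m, y }.

{ EOF, h, m, y }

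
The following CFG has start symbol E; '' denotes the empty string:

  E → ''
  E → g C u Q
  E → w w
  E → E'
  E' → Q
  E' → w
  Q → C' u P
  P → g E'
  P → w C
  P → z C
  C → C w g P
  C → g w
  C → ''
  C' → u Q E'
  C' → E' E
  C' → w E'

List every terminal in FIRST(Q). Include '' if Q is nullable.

From Q → C' u P: add FIRST(C') = { u, w }.
Union: FIRST(Q) = { u, w }.

{ u, w }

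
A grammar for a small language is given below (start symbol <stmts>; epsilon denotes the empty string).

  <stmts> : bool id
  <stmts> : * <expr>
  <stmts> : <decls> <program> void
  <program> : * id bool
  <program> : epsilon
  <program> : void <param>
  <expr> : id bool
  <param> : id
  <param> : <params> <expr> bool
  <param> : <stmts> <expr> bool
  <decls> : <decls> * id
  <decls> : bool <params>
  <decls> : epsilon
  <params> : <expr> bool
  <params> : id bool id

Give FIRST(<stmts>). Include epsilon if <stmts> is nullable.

{ *, bool, void }

<stmts> : bool id contributes {bool}.
<stmts> : * <expr> contributes {*}.
From <stmts> : <decls> <program> void: <decls>, <program> nullable, take FIRST(<decls>) ∪ FIRST(<program>) ∪ {void} = { *, bool, void }.
Union: FIRST(<stmts>) = { *, bool, void }.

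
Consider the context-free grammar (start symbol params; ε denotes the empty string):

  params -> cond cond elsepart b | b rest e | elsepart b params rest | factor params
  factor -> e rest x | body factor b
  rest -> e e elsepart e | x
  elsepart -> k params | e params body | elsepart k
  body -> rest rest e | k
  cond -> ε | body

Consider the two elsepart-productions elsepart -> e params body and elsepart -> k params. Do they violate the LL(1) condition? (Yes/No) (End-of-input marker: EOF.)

No

FIRST(e params body) = { e } and FIRST(k params) = { k }.
The FIRST sets are disjoint and neither alternative is nullable — no conflict.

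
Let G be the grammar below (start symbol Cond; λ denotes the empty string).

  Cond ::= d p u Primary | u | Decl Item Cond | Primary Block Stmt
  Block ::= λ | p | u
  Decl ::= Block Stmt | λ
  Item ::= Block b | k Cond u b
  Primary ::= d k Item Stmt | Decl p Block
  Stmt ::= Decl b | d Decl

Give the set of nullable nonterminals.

Directly nullable (have an λ-production): Block, Decl.
No other nonterminal has a production whose RHS symbols are all nullable.

{ Block, Decl }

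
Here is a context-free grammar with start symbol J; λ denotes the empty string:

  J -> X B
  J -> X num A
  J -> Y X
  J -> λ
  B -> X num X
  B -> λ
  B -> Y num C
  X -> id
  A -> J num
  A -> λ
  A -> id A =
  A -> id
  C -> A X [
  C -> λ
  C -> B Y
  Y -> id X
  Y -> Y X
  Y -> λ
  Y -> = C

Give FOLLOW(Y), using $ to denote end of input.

{ $, =, id, num }

In J -> Y X: add FIRST(X) = { id }.
In B -> Y num C: add FIRST(num C) = { num }.
In C -> B Y: Y is at the end, add FOLLOW(C) = { $, =, id, num }.
In Y -> Y X: add FIRST(X) = { id }.
Union: FOLLOW(Y) = { $, =, id, num }.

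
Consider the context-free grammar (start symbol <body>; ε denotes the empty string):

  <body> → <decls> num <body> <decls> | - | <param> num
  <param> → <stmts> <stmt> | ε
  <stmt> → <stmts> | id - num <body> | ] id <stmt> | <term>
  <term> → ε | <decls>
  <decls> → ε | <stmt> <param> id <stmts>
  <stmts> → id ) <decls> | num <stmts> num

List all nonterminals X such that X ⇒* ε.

Directly nullable (have an ε-production): <param>, <term>, <decls>.
<stmt> → <term> with every symbol nullable, so <stmt> is nullable.
No other nonterminal has a production whose RHS symbols are all nullable.

{ <decls>, <param>, <stmt>, <term> }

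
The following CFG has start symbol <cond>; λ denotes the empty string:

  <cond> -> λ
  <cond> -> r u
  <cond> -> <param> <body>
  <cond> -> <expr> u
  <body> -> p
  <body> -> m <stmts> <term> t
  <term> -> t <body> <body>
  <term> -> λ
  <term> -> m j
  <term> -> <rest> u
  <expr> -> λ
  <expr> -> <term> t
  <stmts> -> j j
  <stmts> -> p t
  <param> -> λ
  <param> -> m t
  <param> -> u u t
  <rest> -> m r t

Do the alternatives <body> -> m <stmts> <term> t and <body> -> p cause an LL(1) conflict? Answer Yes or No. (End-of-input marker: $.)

FIRST(m <stmts> <term> t) = { m } and FIRST(p) = { p }.
The FIRST sets are disjoint and neither alternative is nullable — no conflict.

No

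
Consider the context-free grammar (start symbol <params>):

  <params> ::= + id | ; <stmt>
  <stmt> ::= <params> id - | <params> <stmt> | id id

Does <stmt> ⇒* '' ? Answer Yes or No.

No nonterminal in this grammar is nullable.
No production of <stmt> has an RHS whose symbols are all nullable, so <stmt> is not nullable.

No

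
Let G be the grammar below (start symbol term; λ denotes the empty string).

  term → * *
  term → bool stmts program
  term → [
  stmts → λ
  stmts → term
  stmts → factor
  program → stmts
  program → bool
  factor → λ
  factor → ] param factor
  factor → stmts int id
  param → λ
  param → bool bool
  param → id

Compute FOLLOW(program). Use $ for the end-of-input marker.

In term → bool stmts program: program is at the end, add FOLLOW(term) = { $, *, [, ], bool, int }.
Union: FOLLOW(program) = { $, *, [, ], bool, int }.

{ $, *, [, ], bool, int }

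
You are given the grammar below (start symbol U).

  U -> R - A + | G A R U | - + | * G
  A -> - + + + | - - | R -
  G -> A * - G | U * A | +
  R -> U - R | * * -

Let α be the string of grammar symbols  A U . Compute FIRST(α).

Add FIRST(A) = { *, +, - }; A is not nullable, stop.

{ *, +, - }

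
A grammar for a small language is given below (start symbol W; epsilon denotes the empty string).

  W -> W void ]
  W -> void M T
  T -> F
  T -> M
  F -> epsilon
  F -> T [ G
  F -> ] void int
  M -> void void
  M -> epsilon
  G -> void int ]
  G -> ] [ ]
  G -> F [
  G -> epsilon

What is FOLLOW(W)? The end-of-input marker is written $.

{ $, void }

W is the start symbol, so $ ∈ FOLLOW(W).
In W -> W void ]: add FIRST(void ]) = { void }.
Union: FOLLOW(W) = { $, void }.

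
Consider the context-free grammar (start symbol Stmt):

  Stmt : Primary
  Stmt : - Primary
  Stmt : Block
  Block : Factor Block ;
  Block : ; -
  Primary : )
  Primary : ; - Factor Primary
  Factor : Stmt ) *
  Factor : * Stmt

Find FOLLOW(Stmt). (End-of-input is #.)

Stmt is the start symbol, so # ∈ FOLLOW(Stmt).
In Factor : Stmt ) *: add FIRST() *) = { ) }.
In Factor : * Stmt: Stmt is at the end, add FOLLOW(Factor) = { ), *, -, ; }.
Union: FOLLOW(Stmt) = { #, ), *, -, ; }.

{ #, ), *, -, ; }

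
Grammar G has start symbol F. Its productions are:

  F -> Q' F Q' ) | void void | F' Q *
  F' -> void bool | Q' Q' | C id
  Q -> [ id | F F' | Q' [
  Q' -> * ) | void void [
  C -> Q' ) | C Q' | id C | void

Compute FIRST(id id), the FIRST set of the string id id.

{ id }

id is a terminal; add {id} and stop.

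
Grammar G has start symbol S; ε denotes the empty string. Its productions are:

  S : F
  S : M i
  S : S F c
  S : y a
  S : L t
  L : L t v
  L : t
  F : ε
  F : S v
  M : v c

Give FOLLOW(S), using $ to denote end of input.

S is the start symbol, so $ ∈ FOLLOW(S).
In S : S F c: add FIRST(F c) = { c, t, v, y }.
In F : S v: add FIRST(v) = { v }.
Union: FOLLOW(S) = { $, c, t, v, y }.

{ $, c, t, v, y }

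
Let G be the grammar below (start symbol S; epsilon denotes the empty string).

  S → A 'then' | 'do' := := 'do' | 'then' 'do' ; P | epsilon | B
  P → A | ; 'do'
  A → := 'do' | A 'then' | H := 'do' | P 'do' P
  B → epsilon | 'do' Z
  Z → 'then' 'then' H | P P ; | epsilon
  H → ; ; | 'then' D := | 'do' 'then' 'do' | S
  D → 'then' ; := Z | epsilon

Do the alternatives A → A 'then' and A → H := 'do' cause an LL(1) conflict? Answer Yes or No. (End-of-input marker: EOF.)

Yes

FIRST(A 'then') = { 'do', 'then', :=, ; } and FIRST(H := 'do') = { 'do', 'then', :=, ; }.
Both contain 'do', so the two alternatives are not disjoint — LL(1) conflict.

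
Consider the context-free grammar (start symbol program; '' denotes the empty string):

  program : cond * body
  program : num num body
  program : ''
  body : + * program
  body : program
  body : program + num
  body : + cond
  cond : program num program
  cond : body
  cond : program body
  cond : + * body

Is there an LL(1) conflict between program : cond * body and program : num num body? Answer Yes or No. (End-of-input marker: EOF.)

FIRST(cond * body) = { *, +, num } and FIRST(num num body) = { num }.
Both contain num, so the two alternatives are not disjoint — LL(1) conflict.

Yes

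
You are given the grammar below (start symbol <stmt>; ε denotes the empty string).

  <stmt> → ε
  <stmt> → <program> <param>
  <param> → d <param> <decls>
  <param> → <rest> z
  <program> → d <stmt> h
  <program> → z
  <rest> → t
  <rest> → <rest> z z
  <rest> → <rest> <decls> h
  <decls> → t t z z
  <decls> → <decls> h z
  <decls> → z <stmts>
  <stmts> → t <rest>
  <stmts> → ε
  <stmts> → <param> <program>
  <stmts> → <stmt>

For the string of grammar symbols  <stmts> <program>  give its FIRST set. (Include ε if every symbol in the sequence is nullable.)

Add FIRST(<stmts>)\{ε} = { d, t, z }; <stmts> is nullable, continue.
Add FIRST(<program>) = { d, z }; <program> is not nullable, stop.

{ d, t, z }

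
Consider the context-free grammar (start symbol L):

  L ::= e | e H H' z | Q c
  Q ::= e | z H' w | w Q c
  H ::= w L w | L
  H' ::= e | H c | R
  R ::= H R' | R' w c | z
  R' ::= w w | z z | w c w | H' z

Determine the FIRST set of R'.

{ e, w, z }

R' ::= w w contributes {w}.
R' ::= z z contributes {z}.
R' ::= w c w contributes {w}.
From R' ::= H' z: add FIRST(H') = { e, w, z }.
Union: FIRST(R') = { e, w, z }.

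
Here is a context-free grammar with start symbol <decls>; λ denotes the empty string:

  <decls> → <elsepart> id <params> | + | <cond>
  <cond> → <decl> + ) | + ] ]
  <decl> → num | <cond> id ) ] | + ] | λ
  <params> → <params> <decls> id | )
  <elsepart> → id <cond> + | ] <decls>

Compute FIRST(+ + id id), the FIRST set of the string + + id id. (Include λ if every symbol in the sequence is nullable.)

{ + }

+ is a terminal; add {+} and stop.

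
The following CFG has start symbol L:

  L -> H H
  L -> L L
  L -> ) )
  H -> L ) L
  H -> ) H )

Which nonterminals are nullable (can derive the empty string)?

No nonterminal has an empty production or an RHS whose symbols are all nullable.

{ } (none)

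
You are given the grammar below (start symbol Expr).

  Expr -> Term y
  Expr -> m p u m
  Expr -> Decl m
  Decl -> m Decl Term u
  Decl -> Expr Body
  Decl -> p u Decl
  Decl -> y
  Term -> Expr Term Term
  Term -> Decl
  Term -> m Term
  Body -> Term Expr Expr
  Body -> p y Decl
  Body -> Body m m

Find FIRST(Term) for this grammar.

From Term -> Expr Term Term: add FIRST(Expr) = { m, p, y }.
From Term -> Decl: add FIRST(Decl) = { m, p, y }.
Term -> m Term contributes {m}.
Union: FIRST(Term) = { m, p, y }.

{ m, p, y }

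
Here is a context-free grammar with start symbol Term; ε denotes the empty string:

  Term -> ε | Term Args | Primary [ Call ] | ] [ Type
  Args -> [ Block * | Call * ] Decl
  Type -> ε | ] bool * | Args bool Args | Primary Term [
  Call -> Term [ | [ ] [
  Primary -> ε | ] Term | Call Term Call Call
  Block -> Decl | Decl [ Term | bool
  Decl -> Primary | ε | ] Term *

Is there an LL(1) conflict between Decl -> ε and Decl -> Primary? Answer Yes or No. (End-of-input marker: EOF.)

FIRST(ε) = { ε } and FIRST(Primary) = { [, ], ε }.
Both alternatives are nullable, violating the LL(1) condition.

Yes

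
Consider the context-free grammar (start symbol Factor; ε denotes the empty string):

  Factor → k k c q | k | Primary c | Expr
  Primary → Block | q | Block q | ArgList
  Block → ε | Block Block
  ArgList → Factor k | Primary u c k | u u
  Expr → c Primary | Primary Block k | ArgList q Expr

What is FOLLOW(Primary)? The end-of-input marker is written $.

{ $, c, k, u }

In Factor → Primary c: add FIRST(c) = { c }.
In ArgList → Primary u c k: add FIRST(u c k) = { u }.
In Expr → c Primary: Primary is at the end, add FOLLOW(Expr) = { $, k }.
In Expr → Primary Block k: add FIRST(Block k) = { k }.
Union: FOLLOW(Primary) = { $, c, k, u }.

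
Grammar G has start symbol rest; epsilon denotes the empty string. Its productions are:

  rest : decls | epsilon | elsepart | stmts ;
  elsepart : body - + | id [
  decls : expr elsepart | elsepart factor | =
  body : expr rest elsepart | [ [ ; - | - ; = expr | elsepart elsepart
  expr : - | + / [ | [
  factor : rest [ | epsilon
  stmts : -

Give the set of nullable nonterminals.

Directly nullable (have an epsilon-production): rest, factor.
No other nonterminal has a production whose RHS symbols are all nullable.

{ factor, rest }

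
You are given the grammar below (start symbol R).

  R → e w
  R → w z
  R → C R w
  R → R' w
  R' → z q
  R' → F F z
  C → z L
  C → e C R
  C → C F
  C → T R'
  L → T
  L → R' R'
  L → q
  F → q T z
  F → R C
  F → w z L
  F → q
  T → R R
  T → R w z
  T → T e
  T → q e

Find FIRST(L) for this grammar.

From L → T: add FIRST(T) = { e, q, w, z }.
From L → R' R': add FIRST(R') = { e, q, w, z }.
L → q contributes {q}.
Union: FIRST(L) = { e, q, w, z }.

{ e, q, w, z }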